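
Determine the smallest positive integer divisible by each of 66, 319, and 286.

24882

66 = 2 × 3 × 11
319 = 11 × 29
286 = 2 × 11 × 13
LCM(66, 319, 286) = 2 × 3 × 11 × 13 × 29 = 24882.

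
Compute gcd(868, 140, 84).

28

868 = 2^2 × 7 × 31
140 = 2^2 × 5 × 7
84 = 2^2 × 3 × 7
gcd(868, 140, 84) = 2^2 × 7 = 28.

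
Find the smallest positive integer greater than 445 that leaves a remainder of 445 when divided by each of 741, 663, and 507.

164206

N − 445 must be a common multiple of 741, 663, and 507.
741 = 3 × 13 × 19
663 = 3 × 13 × 17
507 = 3 × 13^2
LCM(741, 663, 507) = 3 × 13^2 × 17 × 19 = 163761.
Smallest N > 445 is LCM + 445 = 163761 + 445 = 164206.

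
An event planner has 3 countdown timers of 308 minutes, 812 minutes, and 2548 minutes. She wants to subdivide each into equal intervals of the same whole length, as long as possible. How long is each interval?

28 minutes

The interval must divide each timer length; the longest such is the gcd.
308 = 2^2 × 7 × 11
812 = 2^2 × 7 × 29
2548 = 2^2 × 7^2 × 13
gcd(308, 812, 2548) = 2^2 × 7 = 28.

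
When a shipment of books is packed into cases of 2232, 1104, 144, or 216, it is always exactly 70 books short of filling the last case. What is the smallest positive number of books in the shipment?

307946

Being 70 short of a full case of size k means N ≡ −70 (mod k), i.e. N + 70 is a multiple of each size.
2232 = 2^3 × 3^2 × 31
1104 = 2^4 × 3 × 23
144 = 2^4 × 3^2
216 = 2^3 × 3^3
LCM(2232, 1104, 144, 216) = 2^4 × 3^3 × 23 × 31 = 308016.
Smallest positive N is 308016 − 70 = 307946.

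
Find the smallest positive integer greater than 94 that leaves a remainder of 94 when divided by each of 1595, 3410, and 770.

N − 94 must be a common multiple of 1595, 3410, and 770.
1595 = 5 × 11 × 29
3410 = 2 × 5 × 11 × 31
770 = 2 × 5 × 7 × 11
LCM(1595, 3410, 770) = 2 × 5 × 7 × 11 × 29 × 31 = 692230.
Smallest N > 94 is LCM + 94 = 692230 + 94 = 692324.

692324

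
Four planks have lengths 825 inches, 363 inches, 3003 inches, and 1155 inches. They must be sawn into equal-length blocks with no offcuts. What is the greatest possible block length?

33 inches

This is the greatest common divisor of 825, 363, 3003, and 1155.
825 = 3 × 5^2 × 11
363 = 3 × 11^2
3003 = 3 × 7 × 11 × 13
1155 = 3 × 5 × 7 × 11
gcd(825, 363, 3003, 1155) = 3 × 11 = 33.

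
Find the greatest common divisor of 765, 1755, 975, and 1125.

15

765 = 3^2 × 5 × 17
1755 = 3^3 × 5 × 13
975 = 3 × 5^2 × 13
1125 = 3^2 × 5^3
gcd(765, 1755, 975, 1125) = 3 × 5 = 15.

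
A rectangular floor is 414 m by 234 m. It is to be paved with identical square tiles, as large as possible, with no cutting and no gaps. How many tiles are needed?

Tile side = gcd(414, 234).
414 = 2 × 3^2 × 23
234 = 2 × 3^2 × 13
gcd(414, 234) = 2 × 3^2 = 18.
Tiles: (414/18) × (234/18) = 23 × 13 = 299.

299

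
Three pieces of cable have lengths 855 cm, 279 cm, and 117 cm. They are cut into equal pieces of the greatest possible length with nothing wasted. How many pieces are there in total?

139

Piece length = gcd(855, 279, 117).
855 = 3^2 × 5 × 19
279 = 3^2 × 31
117 = 3^2 × 13
gcd(855, 279, 117) = 3^2 = 9.
Total pieces = 855/9 + 279/9 + 117/9 = 95 + 31 + 13 = 139.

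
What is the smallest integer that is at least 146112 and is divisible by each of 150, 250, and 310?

162750

The integer must be a common multiple of 150, 250, and 310, so a multiple of their LCM.
150 = 2 × 3 × 5^2
250 = 2 × 5^3
310 = 2 × 5 × 31
LCM(150, 250, 310) = 2 × 3 × 5^3 × 31 = 23250.
Smallest multiple of 23250 that is ≥ 146112: ⌈146112/23250⌉ × 23250 = 7 × 23250 = 162750.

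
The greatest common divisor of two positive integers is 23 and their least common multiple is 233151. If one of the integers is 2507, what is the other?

2139

For two integers, gcd × lcm = product, so the other is (23 × 233151) / 2507 = 5362473 / 2507 = 2139.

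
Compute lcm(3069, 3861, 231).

3069 = 3^2 × 11 × 31
3861 = 3^3 × 11 × 13
231 = 3 × 7 × 11
LCM(3069, 3861, 231) = 3^3 × 7 × 11 × 13 × 31 = 837837.

837837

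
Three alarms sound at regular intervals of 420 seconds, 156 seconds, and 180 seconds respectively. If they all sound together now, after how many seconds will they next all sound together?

16380 seconds

We need the least common multiple of the intervals.
420 = 2^2 × 3 × 5 × 7
156 = 2^2 × 3 × 13
180 = 2^2 × 3^2 × 5
LCM(420, 156, 180) = 2^2 × 3^2 × 5 × 7 × 13 = 16380.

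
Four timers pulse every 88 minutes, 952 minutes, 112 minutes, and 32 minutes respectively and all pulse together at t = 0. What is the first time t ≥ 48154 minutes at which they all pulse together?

83776 minutes

Joint pulses occur at multiples of LCM(88, 952, 112, 32).
88 = 2^3 × 11
952 = 2^3 × 7 × 17
112 = 2^4 × 7
32 = 2^5
LCM(88, 952, 112, 32) = 2^5 × 7 × 11 × 17 = 41888.
Smallest multiple of 41888 that is ≥ 48154: ⌈48154/41888⌉ × 41888 = 2 × 41888 = 83776.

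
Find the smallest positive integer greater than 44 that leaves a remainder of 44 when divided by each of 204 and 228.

3920

N − 44 must be a common multiple of 204 and 228.
204 = 2^2 × 3 × 17
228 = 2^2 × 3 × 19
LCM(204, 228) = 2^2 × 3 × 17 × 19 = 3876.
Smallest N > 44 is LCM + 44 = 3876 + 44 = 3920.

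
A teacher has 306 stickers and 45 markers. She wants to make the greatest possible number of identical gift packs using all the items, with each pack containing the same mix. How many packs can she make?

9 packs

By the Euclidean algorithm:
306 = 6 × 45 + 36
45 = 1 × 36 + 9
36 = 4 × 9 + 0
gcd(306, 45) = 9.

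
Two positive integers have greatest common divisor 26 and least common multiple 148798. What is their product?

3868748

For any two positive integers, gcd × lcm = product = 26 × 148798 = 3868748.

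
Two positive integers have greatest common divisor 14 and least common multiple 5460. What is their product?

76440

For any two positive integers, gcd × lcm = product = 14 × 5460 = 76440.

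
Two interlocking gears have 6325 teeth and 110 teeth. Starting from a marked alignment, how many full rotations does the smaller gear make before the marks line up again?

The first common completion time is the LCM of the periods.
6325 = 5^2 × 11 × 23
110 = 2 × 5 × 11
LCM(6325, 110) = 2 × 5^2 × 11 × 23 = 12650.
Rotations for period 110: 12650 / 110 = 115.

115 rotations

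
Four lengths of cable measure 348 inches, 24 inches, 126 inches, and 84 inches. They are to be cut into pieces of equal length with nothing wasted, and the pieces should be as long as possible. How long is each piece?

Each piece length must divide every original length, so the longest possible is gcd(348, 24, 126, 84).
348 = 2^2 × 3 × 29
24 = 2^3 × 3
126 = 2 × 3^2 × 7
84 = 2^2 × 3 × 7
gcd(348, 24, 126, 84) = 2 × 3 = 6.

6 inches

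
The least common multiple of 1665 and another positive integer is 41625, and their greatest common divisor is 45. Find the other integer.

1125

gcd × lcm = product of the two integers, so the other integer is (45 × 41625) / 1665 = 1125.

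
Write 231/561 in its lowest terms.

7/17

231 = 3 × 7 × 11
561 = 3 × 11 × 17
gcd(231, 561) = 3 × 11 = 33.
Divide numerator and denominator by 33: 231/561 = 7/17.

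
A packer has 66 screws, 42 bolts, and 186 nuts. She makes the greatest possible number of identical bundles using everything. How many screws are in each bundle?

11

Number of bundles = gcd(66, 42, 186).
66 = 2 × 3 × 11
42 = 2 × 3 × 7
186 = 2 × 3 × 31
gcd(66, 42, 186) = 2 × 3 = 6.
screws per bundle = 66 / 6 = 11.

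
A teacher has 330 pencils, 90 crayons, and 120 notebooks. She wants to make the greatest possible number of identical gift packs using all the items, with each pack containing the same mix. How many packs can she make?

The pack count must divide each quantity, so the greatest is gcd(330, 90, 120).
330 = 2 × 3 × 5 × 11
90 = 2 × 3^2 × 5
120 = 2^3 × 3 × 5
gcd(330, 90, 120) = 2 × 3 × 5 = 30.

30 packs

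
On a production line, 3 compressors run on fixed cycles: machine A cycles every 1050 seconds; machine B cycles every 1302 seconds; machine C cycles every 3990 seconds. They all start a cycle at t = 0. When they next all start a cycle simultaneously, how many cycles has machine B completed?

475 cycles

The first common completion time is the LCM of the periods.
1050 = 2 × 3 × 5^2 × 7
1302 = 2 × 3 × 7 × 31
3990 = 2 × 3 × 5 × 7 × 19
LCM(1050, 1302, 3990) = 2 × 3 × 5^2 × 7 × 19 × 31 = 618450.
Cycles for period 1302: 618450 / 1302 = 475.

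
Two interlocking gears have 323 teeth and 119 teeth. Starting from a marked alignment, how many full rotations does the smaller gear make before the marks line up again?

All finish a whole number of cycles simultaneously at t = LCM of the periods.
323 = 17 × 19
119 = 7 × 17
LCM(323, 119) = 7 × 17 × 19 = 2261.
Rotations for period 119: 2261 / 119 = 19.

19 rotations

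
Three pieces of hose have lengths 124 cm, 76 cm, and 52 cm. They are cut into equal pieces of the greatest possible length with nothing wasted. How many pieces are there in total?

63

Piece length = gcd(124, 76, 52).
124 = 2^2 × 31
76 = 2^2 × 19
52 = 2^2 × 13
gcd(124, 76, 52) = 2^2 = 4.
Total pieces = 124/4 + 76/4 + 52/4 = 31 + 19 + 13 = 63.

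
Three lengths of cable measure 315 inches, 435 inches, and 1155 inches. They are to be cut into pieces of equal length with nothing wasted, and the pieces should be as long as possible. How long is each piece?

The greatest length dividing all of 315, 435, and 1155 is their gcd.
315 = 3^2 × 5 × 7
435 = 3 × 5 × 29
1155 = 3 × 5 × 7 × 11
gcd(315, 435, 1155) = 3 × 5 = 15.

15 inches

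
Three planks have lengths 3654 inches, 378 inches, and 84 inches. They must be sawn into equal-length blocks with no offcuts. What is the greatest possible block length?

The block length must divide every plank, so the greatest is gcd(3654, 378, 84).
3654 = 2 × 3^2 × 7 × 29
378 = 2 × 3^3 × 7
84 = 2^2 × 3 × 7
gcd(3654, 378, 84) = 2 × 3 × 7 = 42.

42 inches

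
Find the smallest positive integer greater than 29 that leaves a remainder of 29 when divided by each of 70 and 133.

N − 29 must be a common multiple of 70 and 133.
70 = 2 × 5 × 7
133 = 7 × 19
LCM(70, 133) = 2 × 5 × 7 × 19 = 1330.
Smallest N > 29 is LCM + 29 = 1330 + 29 = 1359.

1359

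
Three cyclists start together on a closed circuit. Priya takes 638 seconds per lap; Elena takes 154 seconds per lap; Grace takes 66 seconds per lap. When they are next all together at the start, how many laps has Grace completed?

All finish a whole number of cycles simultaneously at t = LCM of the periods.
638 = 2 × 11 × 29
154 = 2 × 7 × 11
66 = 2 × 3 × 11
LCM(638, 154, 66) = 2 × 3 × 7 × 11 × 29 = 13398.
Laps for period 66: 13398 / 66 = 203.

203 laps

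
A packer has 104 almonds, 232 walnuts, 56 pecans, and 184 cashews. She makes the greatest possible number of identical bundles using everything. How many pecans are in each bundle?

Number of bundles = gcd(104, 232, 56, 184).
104 = 2^3 × 13
232 = 2^3 × 29
56 = 2^3 × 7
184 = 2^3 × 23
gcd(104, 232, 56, 184) = 2^3 = 8.
pecans per bundle = 56 / 8 = 7.

7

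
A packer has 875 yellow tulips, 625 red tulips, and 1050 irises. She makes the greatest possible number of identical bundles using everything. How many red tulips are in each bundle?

Number of bundles = gcd(875, 625, 1050).
875 = 5^3 × 7
625 = 5^4
1050 = 2 × 3 × 5^2 × 7
gcd(875, 625, 1050) = 5^2 = 25.
red tulips per bundle = 625 / 25 = 25.

25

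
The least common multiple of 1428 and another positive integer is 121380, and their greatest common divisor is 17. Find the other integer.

1445

gcd × lcm = product of the two integers, so the other integer is (17 × 121380) / 1428 = 1445.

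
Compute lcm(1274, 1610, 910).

1274 = 2 × 7^2 × 13
1610 = 2 × 5 × 7 × 23
910 = 2 × 5 × 7 × 13
LCM(1274, 1610, 910) = 2 × 5 × 7^2 × 13 × 23 = 146510.

146510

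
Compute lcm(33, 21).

231

33 = 3 × 11
21 = 3 × 7
LCM(33, 21) = 3 × 7 × 11 = 231.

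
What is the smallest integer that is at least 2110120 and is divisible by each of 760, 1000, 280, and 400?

2128000

The integer must be a common multiple of 760, 1000, 280, and 400, so a multiple of their LCM.
760 = 2^3 × 5 × 19
1000 = 2^3 × 5^3
280 = 2^3 × 5 × 7
400 = 2^4 × 5^2
LCM(760, 1000, 280, 400) = 2^4 × 5^3 × 7 × 19 = 266000.
Smallest multiple of 266000 that is ≥ 2110120: ⌈2110120/266000⌉ × 266000 = 8 × 266000 = 2128000.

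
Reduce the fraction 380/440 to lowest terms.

380 = 2^2 × 5 × 19
440 = 2^3 × 5 × 11
gcd(380, 440) = 2^2 × 5 = 20.
Divide numerator and denominator by 20: 380/440 = 19/22.

19/22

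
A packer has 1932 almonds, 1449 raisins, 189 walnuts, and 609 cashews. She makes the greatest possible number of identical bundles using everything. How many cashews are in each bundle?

29

Number of bundles = gcd(1932, 1449, 189, 609).
1932 = 2^2 × 3 × 7 × 23
1449 = 3^2 × 7 × 23
189 = 3^3 × 7
609 = 3 × 7 × 29
gcd(1932, 1449, 189, 609) = 3 × 7 = 21.
cashews per bundle = 609 / 21 = 29.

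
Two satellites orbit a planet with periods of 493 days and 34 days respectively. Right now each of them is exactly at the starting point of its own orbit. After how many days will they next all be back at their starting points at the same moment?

986 days

They coincide at every common multiple of the periods; the first is the LCM.
493 = 17 × 29
34 = 2 × 17
LCM(493, 34) = 2 × 17 × 29 = 986.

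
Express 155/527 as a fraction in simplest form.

5/17

155 = 5 × 31
527 = 17 × 31
gcd(155, 527) = 31.
Divide numerator and denominator by 31: 155/527 = 5/17.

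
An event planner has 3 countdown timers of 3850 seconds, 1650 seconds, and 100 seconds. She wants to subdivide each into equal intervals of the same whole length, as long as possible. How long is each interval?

The interval must divide each timer length; the longest such is the gcd.
3850 = 2 × 5^2 × 7 × 11
1650 = 2 × 3 × 5^2 × 11
100 = 2^2 × 5^2
gcd(3850, 1650, 100) = 2 × 5^2 = 50.

50 seconds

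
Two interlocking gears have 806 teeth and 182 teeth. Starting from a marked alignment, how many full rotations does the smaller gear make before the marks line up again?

They are all back at their starting positions together after one LCM of the periods.
806 = 2 × 13 × 31
182 = 2 × 7 × 13
LCM(806, 182) = 2 × 7 × 13 × 31 = 5642.
Rotations for period 182: 5642 / 182 = 31.

31 rotations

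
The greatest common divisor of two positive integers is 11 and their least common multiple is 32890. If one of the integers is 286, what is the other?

1265

For two integers, gcd × lcm = product, so the other is (11 × 32890) / 286 = 361790 / 286 = 1265.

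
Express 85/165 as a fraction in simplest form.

17/33

85 = 5 × 17
165 = 3 × 5 × 11
gcd(85, 165) = 5.
Divide numerator and denominator by 5: 85/165 = 17/33.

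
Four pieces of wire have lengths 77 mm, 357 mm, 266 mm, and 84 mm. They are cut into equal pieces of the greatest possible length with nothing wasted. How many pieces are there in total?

112

Piece length = gcd(77, 357, 266, 84).
77 = 7 × 11
357 = 3 × 7 × 17
266 = 2 × 7 × 19
84 = 2^2 × 3 × 7
gcd(77, 357, 266, 84) = 7.
Total pieces = 77/7 + 357/7 + 266/7 + 84/7 = 11 + 51 + 38 + 12 = 112.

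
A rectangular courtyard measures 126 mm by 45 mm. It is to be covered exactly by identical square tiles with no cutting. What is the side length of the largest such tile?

The tile side must divide both 126 and 45, so the largest is their gcd.
126 = 2 × 3^2 × 7
45 = 3^2 × 5
gcd(126, 45) = 3^2 = 9.

9 mm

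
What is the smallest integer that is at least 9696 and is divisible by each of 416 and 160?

The integer must be a common multiple of 416 and 160, so a multiple of their LCM.
416 = 2^5 × 13
160 = 2^5 × 5
LCM(416, 160) = 2^5 × 5 × 13 = 2080.
Smallest multiple of 2080 that is ≥ 9696: ⌈9696/2080⌉ × 2080 = 5 × 2080 = 10400.

10400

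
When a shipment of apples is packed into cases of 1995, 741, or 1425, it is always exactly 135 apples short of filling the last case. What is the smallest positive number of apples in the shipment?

129540

Being 135 short of a full case of size k means N ≡ −135 (mod k), i.e. N + 135 is a multiple of each size.
1995 = 3 × 5 × 7 × 19
741 = 3 × 13 × 19
1425 = 3 × 5^2 × 19
LCM(1995, 741, 1425) = 3 × 5^2 × 7 × 13 × 19 = 129675.
Smallest positive N is 129675 − 135 = 129540.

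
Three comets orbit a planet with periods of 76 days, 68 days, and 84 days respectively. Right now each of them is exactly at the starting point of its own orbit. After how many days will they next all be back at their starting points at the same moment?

27132 days

They coincide at every common multiple of the periods; the first is the LCM.
76 = 2^2 × 19
68 = 2^2 × 17
84 = 2^2 × 3 × 7
LCM(76, 68, 84) = 2^2 × 3 × 7 × 17 × 19 = 27132.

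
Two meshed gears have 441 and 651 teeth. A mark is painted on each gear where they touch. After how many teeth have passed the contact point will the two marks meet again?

They coincide at every common multiple of the periods; the first is the LCM.
441 = 3^2 × 7^2
651 = 3 × 7 × 31
LCM(441, 651) = 3^2 × 7^2 × 31 = 13671.

13671 teeth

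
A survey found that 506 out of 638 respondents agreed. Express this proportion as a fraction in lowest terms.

506 = 2 × 11 × 23
638 = 2 × 11 × 29
gcd(506, 638) = 2 × 11 = 22.
Divide numerator and denominator by 22: 506/638 = 23/29.

23/29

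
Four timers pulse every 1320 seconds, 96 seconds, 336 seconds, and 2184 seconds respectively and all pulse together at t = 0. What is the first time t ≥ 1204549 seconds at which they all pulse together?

1441440 seconds

Joint pulses occur at multiples of LCM(1320, 96, 336, 2184).
1320 = 2^3 × 3 × 5 × 11
96 = 2^5 × 3
336 = 2^4 × 3 × 7
2184 = 2^3 × 3 × 7 × 13
LCM(1320, 96, 336, 2184) = 2^5 × 3 × 5 × 7 × 11 × 13 = 480480.
Smallest multiple of 480480 that is ≥ 1204549: ⌈1204549/480480⌉ × 480480 = 3 × 480480 = 1441440.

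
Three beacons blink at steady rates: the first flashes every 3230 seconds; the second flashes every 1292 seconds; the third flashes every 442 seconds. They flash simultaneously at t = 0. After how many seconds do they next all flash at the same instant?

We need the least common multiple of the intervals.
3230 = 2 × 5 × 17 × 19
1292 = 2^2 × 17 × 19
442 = 2 × 13 × 17
LCM(3230, 1292, 442) = 2^2 × 5 × 13 × 17 × 19 = 83980.

83980 seconds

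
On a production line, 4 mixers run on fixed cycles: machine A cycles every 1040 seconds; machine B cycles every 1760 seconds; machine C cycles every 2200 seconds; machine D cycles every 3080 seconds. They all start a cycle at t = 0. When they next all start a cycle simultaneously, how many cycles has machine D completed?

The first common completion time is the LCM of the periods.
1040 = 2^4 × 5 × 13
1760 = 2^5 × 5 × 11
2200 = 2^3 × 5^2 × 11
3080 = 2^3 × 5 × 7 × 11
LCM(1040, 1760, 2200, 3080) = 2^5 × 5^2 × 7 × 11 × 13 = 800800.
Cycles for period 3080: 800800 / 3080 = 260.

260 cycles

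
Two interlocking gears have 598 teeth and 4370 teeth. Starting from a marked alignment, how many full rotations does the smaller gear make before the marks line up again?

They are all back at their starting positions together after one LCM of the periods.
598 = 2 × 13 × 23
4370 = 2 × 5 × 19 × 23
LCM(598, 4370) = 2 × 5 × 13 × 19 × 23 = 56810.
Rotations for period 598: 56810 / 598 = 95.

95 rotations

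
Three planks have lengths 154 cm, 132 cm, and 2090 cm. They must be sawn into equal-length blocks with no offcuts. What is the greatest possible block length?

22 cm

The block length must divide every plank, so the greatest is gcd(154, 132, 2090).
154 = 2 × 7 × 11
132 = 2^2 × 3 × 11
2090 = 2 × 5 × 11 × 19
gcd(154, 132, 2090) = 2 × 11 = 22.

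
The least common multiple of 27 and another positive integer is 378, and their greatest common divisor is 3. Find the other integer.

gcd × lcm = product of the two integers, so the other integer is (3 × 378) / 27 = 42.

42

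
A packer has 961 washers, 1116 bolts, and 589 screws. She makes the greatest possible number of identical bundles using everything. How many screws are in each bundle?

Number of bundles = gcd(961, 1116, 589).
961 = 31^2
1116 = 2^2 × 3^2 × 31
589 = 19 × 31
gcd(961, 1116, 589) = 31.
screws per bundle = 589 / 31 = 19.

19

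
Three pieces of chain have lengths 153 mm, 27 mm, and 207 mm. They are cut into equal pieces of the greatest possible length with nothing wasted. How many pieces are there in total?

43

Piece length = gcd(153, 27, 207).
153 = 3^2 × 17
27 = 3^3
207 = 3^2 × 23
gcd(153, 27, 207) = 3^2 = 9.
Total pieces = 153/9 + 27/9 + 207/9 = 17 + 3 + 23 = 43.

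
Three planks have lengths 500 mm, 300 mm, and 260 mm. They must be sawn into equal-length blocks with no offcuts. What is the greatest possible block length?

20 mm

This is the greatest common divisor of 500, 300, and 260.
500 = 2^2 × 5^3
300 = 2^2 × 3 × 5^2
260 = 2^2 × 5 × 13
gcd(500, 300, 260) = 2^2 × 5 = 20.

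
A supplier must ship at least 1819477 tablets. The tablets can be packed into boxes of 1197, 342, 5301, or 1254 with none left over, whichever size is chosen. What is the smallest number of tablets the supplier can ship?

2449062

The number of tablets must be a common multiple of 1197, 342, 5301, and 1254, so a multiple of their LCM.
1197 = 3^2 × 7 × 19
342 = 2 × 3^2 × 19
5301 = 3^2 × 19 × 31
1254 = 2 × 3 × 11 × 19
LCM(1197, 342, 5301, 1254) = 2 × 3^2 × 7 × 11 × 19 × 31 = 816354.
Smallest multiple of 816354 that is ≥ 1819477: ⌈1819477/816354⌉ × 816354 = 3 × 816354 = 2449062.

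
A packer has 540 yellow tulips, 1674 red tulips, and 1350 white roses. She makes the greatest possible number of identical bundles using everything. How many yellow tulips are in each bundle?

10

Number of bundles = gcd(540, 1674, 1350).
540 = 2^2 × 3^3 × 5
1674 = 2 × 3^3 × 31
1350 = 2 × 3^3 × 5^2
gcd(540, 1674, 1350) = 2 × 3^3 = 54.
yellow tulips per bundle = 540 / 54 = 10.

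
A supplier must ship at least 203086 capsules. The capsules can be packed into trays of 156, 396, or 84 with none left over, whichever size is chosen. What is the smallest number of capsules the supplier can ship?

216216

The number of capsules must be a common multiple of 156, 396, and 84, so a multiple of their LCM.
156 = 2^2 × 3 × 13
396 = 2^2 × 3^2 × 11
84 = 2^2 × 3 × 7
LCM(156, 396, 84) = 2^2 × 3^2 × 7 × 11 × 13 = 36036.
Smallest multiple of 36036 that is ≥ 203086: ⌈203086/36036⌉ × 36036 = 6 × 36036 = 216216.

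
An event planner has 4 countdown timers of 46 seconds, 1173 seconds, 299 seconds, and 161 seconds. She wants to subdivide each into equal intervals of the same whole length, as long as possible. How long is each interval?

The interval must divide each timer length; the longest such is the gcd.
46 = 2 × 23
1173 = 3 × 17 × 23
299 = 13 × 23
161 = 7 × 23
gcd(46, 1173, 299, 161) = 23.

23 seconds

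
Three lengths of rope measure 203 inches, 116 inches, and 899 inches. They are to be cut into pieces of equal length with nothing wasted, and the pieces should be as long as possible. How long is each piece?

29 inches

The greatest length dividing all of 203, 116, and 899 is their gcd.
203 = 7 × 29
116 = 2^2 × 29
899 = 29 × 31
gcd(203, 116, 899) = 29.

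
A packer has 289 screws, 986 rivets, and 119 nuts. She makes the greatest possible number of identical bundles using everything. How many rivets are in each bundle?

Number of bundles = gcd(289, 986, 119).
289 = 17^2
986 = 2 × 17 × 29
119 = 7 × 17
gcd(289, 986, 119) = 17.
rivets per bundle = 986 / 17 = 58.

58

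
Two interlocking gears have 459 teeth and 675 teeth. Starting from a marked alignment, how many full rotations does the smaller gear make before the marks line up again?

25 rotations

The first common completion time is the LCM of the periods.
459 = 3^3 × 17
675 = 3^3 × 5^2
LCM(459, 675) = 3^3 × 5^2 × 17 = 11475.
Rotations for period 459: 11475 / 459 = 25.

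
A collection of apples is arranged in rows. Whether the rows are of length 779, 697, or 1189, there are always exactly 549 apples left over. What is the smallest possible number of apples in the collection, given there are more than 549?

384596

N − 549 must be a common multiple of 779, 697, and 1189.
779 = 19 × 41
697 = 17 × 41
1189 = 29 × 41
LCM(779, 697, 1189) = 17 × 19 × 29 × 41 = 384047.
Smallest N > 549 is LCM + 549 = 384047 + 549 = 384596.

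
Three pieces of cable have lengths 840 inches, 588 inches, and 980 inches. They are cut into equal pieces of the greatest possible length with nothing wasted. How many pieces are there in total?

Piece length = gcd(840, 588, 980).
840 = 2^3 × 3 × 5 × 7
588 = 2^2 × 3 × 7^2
980 = 2^2 × 5 × 7^2
gcd(840, 588, 980) = 2^2 × 7 = 28.
Total pieces = 840/28 + 588/28 + 980/28 = 30 + 21 + 35 = 86.

86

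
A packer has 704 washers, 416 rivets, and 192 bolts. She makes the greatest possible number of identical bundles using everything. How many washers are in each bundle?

Number of bundles = gcd(704, 416, 192).
704 = 2^6 × 11
416 = 2^5 × 13
192 = 2^6 × 3
gcd(704, 416, 192) = 2^5 = 32.
washers per bundle = 704 / 32 = 22.

22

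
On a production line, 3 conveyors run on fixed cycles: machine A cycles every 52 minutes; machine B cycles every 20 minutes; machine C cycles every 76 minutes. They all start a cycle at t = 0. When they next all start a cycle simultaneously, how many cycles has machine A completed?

All finish a whole number of cycles simultaneously at t = LCM of the periods.
52 = 2^2 × 13
20 = 2^2 × 5
76 = 2^2 × 19
LCM(52, 20, 76) = 2^2 × 5 × 13 × 19 = 4940.
Cycles for period 52: 4940 / 52 = 95.

95 cycles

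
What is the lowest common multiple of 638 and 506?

14674

638 = 2 × 11 × 29
506 = 2 × 11 × 23
LCM(638, 506) = 2 × 11 × 23 × 29 = 14674.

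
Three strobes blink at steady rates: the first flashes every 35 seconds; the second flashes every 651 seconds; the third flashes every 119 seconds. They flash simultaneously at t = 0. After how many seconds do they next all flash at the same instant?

They coincide at every common multiple of the periods; the first is the LCM.
35 = 5 × 7
651 = 3 × 7 × 31
119 = 7 × 17
LCM(35, 651, 119) = 3 × 5 × 7 × 17 × 31 = 55335.

55335 seconds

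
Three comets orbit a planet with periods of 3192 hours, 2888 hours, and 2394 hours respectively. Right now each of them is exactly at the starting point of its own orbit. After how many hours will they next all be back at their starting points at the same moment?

181944 hours

The first simultaneous occurrence is after LCM of the individual periods.
3192 = 2^3 × 3 × 7 × 19
2888 = 2^3 × 19^2
2394 = 2 × 3^2 × 7 × 19
LCM(3192, 2888, 2394) = 2^3 × 3^2 × 7 × 19^2 = 181944.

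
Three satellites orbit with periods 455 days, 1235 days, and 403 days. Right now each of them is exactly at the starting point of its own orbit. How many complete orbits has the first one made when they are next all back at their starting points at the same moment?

589 orbits

The first common completion time is the LCM of the periods.
455 = 5 × 7 × 13
1235 = 5 × 13 × 19
403 = 13 × 31
LCM(455, 1235, 403) = 5 × 7 × 13 × 19 × 31 = 267995.
Orbits for period 455: 267995 / 455 = 589.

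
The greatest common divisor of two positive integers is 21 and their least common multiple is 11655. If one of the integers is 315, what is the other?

For two integers, gcd × lcm = product, so the other is (21 × 11655) / 315 = 244755 / 315 = 777.

777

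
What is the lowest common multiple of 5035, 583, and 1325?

5035 = 5 × 19 × 53
583 = 11 × 53
1325 = 5^2 × 53
LCM(5035, 583, 1325) = 5^2 × 11 × 19 × 53 = 276925.

276925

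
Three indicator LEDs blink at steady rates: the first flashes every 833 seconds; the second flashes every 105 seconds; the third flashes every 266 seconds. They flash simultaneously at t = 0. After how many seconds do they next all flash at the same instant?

We need the least common multiple of the intervals.
833 = 7^2 × 17
105 = 3 × 5 × 7
266 = 2 × 7 × 19
LCM(833, 105, 266) = 2 × 3 × 5 × 7^2 × 17 × 19 = 474810.

474810 seconds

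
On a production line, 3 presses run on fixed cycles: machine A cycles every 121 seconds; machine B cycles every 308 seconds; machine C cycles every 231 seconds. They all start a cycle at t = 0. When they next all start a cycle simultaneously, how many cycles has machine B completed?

33 cycles

They are all back at their starting positions together after one LCM of the periods.
121 = 11^2
308 = 2^2 × 7 × 11
231 = 3 × 7 × 11
LCM(121, 308, 231) = 2^2 × 3 × 7 × 11^2 = 10164.
Cycles for period 308: 10164 / 308 = 33.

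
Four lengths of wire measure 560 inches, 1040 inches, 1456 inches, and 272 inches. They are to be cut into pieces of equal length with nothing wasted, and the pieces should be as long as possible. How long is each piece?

Each piece length must divide every original length, so the longest possible is gcd(560, 1040, 1456, 272).
560 = 2^4 × 5 × 7
1040 = 2^4 × 5 × 13
1456 = 2^4 × 7 × 13
272 = 2^4 × 17
gcd(560, 1040, 1456, 272) = 2^4 = 16.

16 inches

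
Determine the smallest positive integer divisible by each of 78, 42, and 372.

33852

78 = 2 × 3 × 13
42 = 2 × 3 × 7
372 = 2^2 × 3 × 31
LCM(78, 42, 372) = 2^2 × 3 × 7 × 13 × 31 = 33852.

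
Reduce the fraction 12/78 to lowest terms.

2/13

12 = 2^2 × 3
78 = 2 × 3 × 13
gcd(12, 78) = 2 × 3 = 6.
Divide numerator and denominator by 6: 12/78 = 2/13.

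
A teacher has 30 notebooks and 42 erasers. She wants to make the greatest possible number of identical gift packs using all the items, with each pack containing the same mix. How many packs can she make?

By the Euclidean algorithm:
42 = 1 × 30 + 12
30 = 2 × 12 + 6
12 = 2 × 6 + 0
gcd(30, 42) = 6.

6 packs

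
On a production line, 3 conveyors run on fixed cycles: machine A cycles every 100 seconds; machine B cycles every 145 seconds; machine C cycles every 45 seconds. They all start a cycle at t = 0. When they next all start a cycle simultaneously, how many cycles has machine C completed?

580 cycles

The first common completion time is the LCM of the periods.
100 = 2^2 × 5^2
145 = 5 × 29
45 = 3^2 × 5
LCM(100, 145, 45) = 2^2 × 3^2 × 5^2 × 29 = 26100.
Cycles for period 45: 26100 / 45 = 580.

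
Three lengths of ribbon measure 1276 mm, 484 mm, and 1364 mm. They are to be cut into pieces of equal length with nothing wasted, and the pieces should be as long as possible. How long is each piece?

44 mm

The greatest length dividing all of 1276, 484, and 1364 is their gcd.
1276 = 2^2 × 11 × 29
484 = 2^2 × 11^2
1364 = 2^2 × 11 × 31
gcd(1276, 484, 1364) = 2^2 × 11 = 44.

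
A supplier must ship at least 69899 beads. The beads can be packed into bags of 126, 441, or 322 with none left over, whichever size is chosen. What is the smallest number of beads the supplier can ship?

81144

The number of beads must be a common multiple of 126, 441, and 322, so a multiple of their LCM.
126 = 2 × 3^2 × 7
441 = 3^2 × 7^2
322 = 2 × 7 × 23
LCM(126, 441, 322) = 2 × 3^2 × 7^2 × 23 = 20286.
Smallest multiple of 20286 that is ≥ 69899: ⌈69899/20286⌉ × 20286 = 4 × 20286 = 81144.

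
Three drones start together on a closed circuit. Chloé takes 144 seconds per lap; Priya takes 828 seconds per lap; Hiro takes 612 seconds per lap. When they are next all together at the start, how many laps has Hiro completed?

92 laps

The first common completion time is the LCM of the periods.
144 = 2^4 × 3^2
828 = 2^2 × 3^2 × 23
612 = 2^2 × 3^2 × 17
LCM(144, 828, 612) = 2^4 × 3^2 × 17 × 23 = 56304.
Laps for period 612: 56304 / 612 = 92.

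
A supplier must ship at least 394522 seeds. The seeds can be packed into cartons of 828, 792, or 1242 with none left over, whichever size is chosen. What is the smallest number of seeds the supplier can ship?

The number of seeds must be a common multiple of 828, 792, and 1242, so a multiple of their LCM.
828 = 2^2 × 3^2 × 23
792 = 2^3 × 3^2 × 11
1242 = 2 × 3^3 × 23
LCM(828, 792, 1242) = 2^3 × 3^3 × 11 × 23 = 54648.
Smallest multiple of 54648 that is ≥ 394522: ⌈394522/54648⌉ × 54648 = 8 × 54648 = 437184.

437184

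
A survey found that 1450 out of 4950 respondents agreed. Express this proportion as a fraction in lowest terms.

29/99

1450 = 2 × 5^2 × 29
4950 = 2 × 3^2 × 5^2 × 11
gcd(1450, 4950) = 2 × 5^2 = 50.
Divide numerator and denominator by 50: 1450/4950 = 29/99.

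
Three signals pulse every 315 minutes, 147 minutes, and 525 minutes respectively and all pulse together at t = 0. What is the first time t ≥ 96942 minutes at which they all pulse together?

99225 minutes

Joint pulses occur at multiples of LCM(315, 147, 525).
315 = 3^2 × 5 × 7
147 = 3 × 7^2
525 = 3 × 5^2 × 7
LCM(315, 147, 525) = 3^2 × 5^2 × 7^2 = 11025.
Smallest multiple of 11025 that is ≥ 96942: ⌈96942/11025⌉ × 11025 = 9 × 11025 = 99225.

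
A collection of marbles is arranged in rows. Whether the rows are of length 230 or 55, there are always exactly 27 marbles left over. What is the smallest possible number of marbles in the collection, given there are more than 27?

2557

N − 27 must be a common multiple of 230 and 55.
230 = 2 × 5 × 23
55 = 5 × 11
LCM(230, 55) = 2 × 5 × 11 × 23 = 2530.
Smallest N > 27 is LCM + 27 = 2530 + 27 = 2557.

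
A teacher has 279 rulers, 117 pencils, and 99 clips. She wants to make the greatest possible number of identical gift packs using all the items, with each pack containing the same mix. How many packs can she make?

9 packs

The pack count must divide each quantity, so the greatest is gcd(279, 117, 99).
279 = 3^2 × 31
117 = 3^2 × 13
99 = 3^2 × 11
gcd(279, 117, 99) = 3^2 = 9.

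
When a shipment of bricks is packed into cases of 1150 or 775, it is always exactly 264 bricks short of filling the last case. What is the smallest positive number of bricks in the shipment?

35386

Being 264 short of a full case of size k means N ≡ −264 (mod k), i.e. N + 264 is a multiple of each size.
1150 = 2 × 5^2 × 23
775 = 5^2 × 31
LCM(1150, 775) = 2 × 5^2 × 23 × 31 = 35650.
Smallest positive N is 35650 − 264 = 35386.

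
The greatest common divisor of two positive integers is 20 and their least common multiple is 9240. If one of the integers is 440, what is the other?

For two integers, gcd × lcm = product, so the other is (20 × 9240) / 440 = 184800 / 440 = 420.

420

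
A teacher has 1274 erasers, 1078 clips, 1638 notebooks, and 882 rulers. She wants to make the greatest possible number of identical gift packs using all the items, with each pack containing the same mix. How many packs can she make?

The pack count must divide each quantity, so the greatest is gcd(1274, 1078, 1638, 882).
1274 = 2 × 7^2 × 13
1078 = 2 × 7^2 × 11
1638 = 2 × 3^2 × 7 × 13
882 = 2 × 3^2 × 7^2
gcd(1274, 1078, 1638, 882) = 2 × 7 = 14.

14 packs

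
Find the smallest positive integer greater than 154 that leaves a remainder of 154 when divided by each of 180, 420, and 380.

24094

N − 154 must be a common multiple of 180, 420, and 380.
180 = 2^2 × 3^2 × 5
420 = 2^2 × 3 × 5 × 7
380 = 2^2 × 5 × 19
LCM(180, 420, 380) = 2^2 × 3^2 × 5 × 7 × 19 = 23940.
Smallest N > 154 is LCM + 154 = 23940 + 154 = 24094.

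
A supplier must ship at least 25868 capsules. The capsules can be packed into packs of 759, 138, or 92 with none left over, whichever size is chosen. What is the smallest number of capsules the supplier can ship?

27324

The number of capsules must be a common multiple of 759, 138, and 92, so a multiple of their LCM.
759 = 3 × 11 × 23
138 = 2 × 3 × 23
92 = 2^2 × 23
LCM(759, 138, 92) = 2^2 × 3 × 11 × 23 = 3036.
Smallest multiple of 3036 that is ≥ 25868: ⌈25868/3036⌉ × 3036 = 9 × 3036 = 27324.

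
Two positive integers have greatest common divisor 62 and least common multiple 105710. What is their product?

For any two positive integers, gcd × lcm = product = 62 × 105710 = 6554020.

6554020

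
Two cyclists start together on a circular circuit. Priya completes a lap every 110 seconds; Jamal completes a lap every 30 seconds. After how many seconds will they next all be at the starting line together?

They coincide at every common multiple of the periods; the first is the LCM.
110 = 2 × 5 × 11
30 = 2 × 3 × 5
LCM(110, 30) = 2 × 3 × 5 × 11 = 330.

330 seconds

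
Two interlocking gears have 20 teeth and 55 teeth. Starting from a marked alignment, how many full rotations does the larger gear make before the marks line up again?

4 rotations

They are all back at their starting positions together after one LCM of the periods.
20 = 2^2 × 5
55 = 5 × 11
LCM(20, 55) = 2^2 × 5 × 11 = 220.
Rotations for period 55: 220 / 55 = 4.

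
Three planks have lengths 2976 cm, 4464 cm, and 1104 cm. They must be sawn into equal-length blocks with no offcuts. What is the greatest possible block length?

This is the greatest common divisor of 2976, 4464, and 1104.
2976 = 2^5 × 3 × 31
4464 = 2^4 × 3^2 × 31
1104 = 2^4 × 3 × 23
gcd(2976, 4464, 1104) = 2^4 × 3 = 48.

48 cm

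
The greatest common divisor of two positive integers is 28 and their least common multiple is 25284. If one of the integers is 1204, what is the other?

For two integers, gcd × lcm = product, so the other is (28 × 25284) / 1204 = 707952 / 1204 = 588.

588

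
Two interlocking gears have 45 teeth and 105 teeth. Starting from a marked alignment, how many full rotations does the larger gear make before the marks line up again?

The first common completion time is the LCM of the periods.
45 = 3^2 × 5
105 = 3 × 5 × 7
LCM(45, 105) = 3^2 × 5 × 7 = 315.
Rotations for period 105: 315 / 105 = 3.

3 rotations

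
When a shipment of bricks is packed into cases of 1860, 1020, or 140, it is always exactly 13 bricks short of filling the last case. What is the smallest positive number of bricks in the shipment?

221327

Being 13 short of a full case of size k means N ≡ −13 (mod k), i.e. N + 13 is a multiple of each size.
1860 = 2^2 × 3 × 5 × 31
1020 = 2^2 × 3 × 5 × 17
140 = 2^2 × 5 × 7
LCM(1860, 1020, 140) = 2^2 × 3 × 5 × 7 × 17 × 31 = 221340.
Smallest positive N is 221340 − 13 = 221327.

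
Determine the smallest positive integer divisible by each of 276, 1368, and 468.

276 = 2^2 × 3 × 23
1368 = 2^3 × 3^2 × 19
468 = 2^2 × 3^2 × 13
LCM(276, 1368, 468) = 2^3 × 3^2 × 13 × 19 × 23 = 409032.

409032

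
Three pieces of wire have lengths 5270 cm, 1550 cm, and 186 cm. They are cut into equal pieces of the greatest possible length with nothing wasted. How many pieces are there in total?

Piece length = gcd(5270, 1550, 186).
5270 = 2 × 5 × 17 × 31
1550 = 2 × 5^2 × 31
186 = 2 × 3 × 31
gcd(5270, 1550, 186) = 2 × 31 = 62.
Total pieces = 5270/62 + 1550/62 + 186/62 = 85 + 25 + 3 = 113.

113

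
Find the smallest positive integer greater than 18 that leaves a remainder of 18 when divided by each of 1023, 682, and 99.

N − 18 must be a common multiple of 1023, 682, and 99.
1023 = 3 × 11 × 31
682 = 2 × 11 × 31
99 = 3^2 × 11
LCM(1023, 682, 99) = 2 × 3^2 × 11 × 31 = 6138.
Smallest N > 18 is LCM + 18 = 6138 + 18 = 6156.

6156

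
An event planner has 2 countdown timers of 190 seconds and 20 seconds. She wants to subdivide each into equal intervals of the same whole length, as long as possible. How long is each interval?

10 seconds

The interval must divide each timer length; the longest such is the gcd.
190 = 2 × 5 × 19
20 = 2^2 × 5
gcd(190, 20) = 2 × 5 = 10.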